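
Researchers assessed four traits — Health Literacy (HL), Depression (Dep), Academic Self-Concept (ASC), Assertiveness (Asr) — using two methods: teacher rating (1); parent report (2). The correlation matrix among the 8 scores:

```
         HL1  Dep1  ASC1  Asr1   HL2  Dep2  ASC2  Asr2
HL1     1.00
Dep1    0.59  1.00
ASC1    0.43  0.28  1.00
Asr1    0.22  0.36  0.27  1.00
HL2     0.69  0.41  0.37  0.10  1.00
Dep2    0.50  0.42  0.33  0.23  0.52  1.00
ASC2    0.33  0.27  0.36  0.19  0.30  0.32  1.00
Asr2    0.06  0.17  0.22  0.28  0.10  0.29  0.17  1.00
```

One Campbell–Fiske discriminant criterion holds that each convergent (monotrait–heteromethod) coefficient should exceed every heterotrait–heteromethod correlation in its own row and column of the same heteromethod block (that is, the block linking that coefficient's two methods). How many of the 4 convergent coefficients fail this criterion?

2

Each convergent coefficient versus the relevant comparison correlations:
HL (methods 1·2): 0.69 vs {0.50, 0.41, 0.33, 0.37, 0.06, 0.10} → pass.
Dep (methods 1·2): 0.42 vs {0.41, 0.50, 0.27, 0.33, 0.17, 0.23} → fail.
ASC (methods 1·2): 0.36 vs {0.37, 0.33, 0.33, 0.27, 0.22, 0.19} → fail.
Asr (methods 1·2): 0.28 vs {0.10, 0.06, 0.23, 0.17, 0.19, 0.22} → pass.
2 of 4 fail.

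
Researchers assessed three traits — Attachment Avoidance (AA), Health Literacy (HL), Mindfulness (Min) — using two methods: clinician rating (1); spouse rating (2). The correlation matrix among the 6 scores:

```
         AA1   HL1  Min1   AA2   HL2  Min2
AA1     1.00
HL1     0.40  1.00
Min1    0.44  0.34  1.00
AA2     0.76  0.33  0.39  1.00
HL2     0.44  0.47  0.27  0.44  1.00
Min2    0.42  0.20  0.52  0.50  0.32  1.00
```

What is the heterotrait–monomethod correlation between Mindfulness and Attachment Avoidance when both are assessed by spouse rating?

Different traits, same method: r(Min2, AA2) = 0.50.

0.50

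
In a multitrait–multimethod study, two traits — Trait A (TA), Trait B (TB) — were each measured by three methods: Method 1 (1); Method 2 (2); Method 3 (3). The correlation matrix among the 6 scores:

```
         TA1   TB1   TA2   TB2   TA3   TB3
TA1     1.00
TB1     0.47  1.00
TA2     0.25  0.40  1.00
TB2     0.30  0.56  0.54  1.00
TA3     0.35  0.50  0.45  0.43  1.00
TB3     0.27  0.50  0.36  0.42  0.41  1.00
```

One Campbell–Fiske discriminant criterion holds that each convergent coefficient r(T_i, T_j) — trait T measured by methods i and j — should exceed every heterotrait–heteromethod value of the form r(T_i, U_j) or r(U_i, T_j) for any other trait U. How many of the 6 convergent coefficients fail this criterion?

4

Each convergent coefficient versus the relevant comparison correlations:
TA (methods 1·2): 0.25 vs {0.30, 0.40} → fail.
TA (methods 1·3): 0.35 vs {0.27, 0.50} → fail.
TA (methods 2·3): 0.45 vs {0.36, 0.43} → pass.
TB (methods 1·2): 0.56 vs {0.40, 0.30} → pass.
TB (methods 1·3): 0.50 vs {0.50, 0.27} → fail.
TB (methods 2·3): 0.42 vs {0.43, 0.36} → fail.
4 of 6 fail.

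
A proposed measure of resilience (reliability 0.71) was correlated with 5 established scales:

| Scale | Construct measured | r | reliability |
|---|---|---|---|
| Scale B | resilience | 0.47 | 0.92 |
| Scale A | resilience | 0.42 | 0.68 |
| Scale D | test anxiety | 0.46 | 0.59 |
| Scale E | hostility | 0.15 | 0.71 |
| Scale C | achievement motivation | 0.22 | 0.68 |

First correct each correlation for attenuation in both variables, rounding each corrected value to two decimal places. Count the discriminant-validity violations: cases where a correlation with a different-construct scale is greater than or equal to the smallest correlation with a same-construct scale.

1

Disattenuated r (r / √(r_scale · r_new)):
  Scale B (conv): 0.47 / √(0.92·0.71) = 0.58
  Scale A (conv): 0.42 / √(0.68·0.71) = 0.60
  Scale D (disc): 0.46 / √(0.59·0.71) = 0.71
  Scale E (disc): 0.15 / √(0.71·0.71) = 0.21
  Scale C (disc): 0.22 / √(0.68·0.71) = 0.32
Smallest convergent = 0.58. Discriminant values: 0.71, 0.21, 0.32; count ≥ 0.58 → 1.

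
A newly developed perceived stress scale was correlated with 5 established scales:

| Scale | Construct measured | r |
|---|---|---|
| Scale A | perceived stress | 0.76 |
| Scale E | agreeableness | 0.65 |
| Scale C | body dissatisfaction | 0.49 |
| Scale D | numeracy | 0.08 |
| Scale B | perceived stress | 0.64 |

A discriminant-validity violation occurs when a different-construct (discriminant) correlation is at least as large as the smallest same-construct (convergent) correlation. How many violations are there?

Convergent (same construct = perceived stress): Scale A, Scale B.
Smallest convergent = 0.64. Discriminant values: 0.65, 0.49, 0.08; count ≥ 0.64 → 1.

1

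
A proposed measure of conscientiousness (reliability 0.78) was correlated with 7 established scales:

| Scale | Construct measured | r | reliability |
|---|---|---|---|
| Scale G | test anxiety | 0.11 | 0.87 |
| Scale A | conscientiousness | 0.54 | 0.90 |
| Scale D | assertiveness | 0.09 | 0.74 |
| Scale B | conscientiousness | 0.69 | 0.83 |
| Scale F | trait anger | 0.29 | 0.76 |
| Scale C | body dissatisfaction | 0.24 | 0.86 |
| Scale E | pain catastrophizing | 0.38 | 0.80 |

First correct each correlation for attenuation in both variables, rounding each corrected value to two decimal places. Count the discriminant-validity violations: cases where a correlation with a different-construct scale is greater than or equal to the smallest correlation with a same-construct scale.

Disattenuated r (r / √(r_scale · r_new)):
  Scale G (disc): 0.11 / √(0.87·0.78) = 0.13
  Scale A (conv): 0.54 / √(0.90·0.78) = 0.64
  Scale D (disc): 0.09 / √(0.74·0.78) = 0.12
  Scale B (conv): 0.69 / √(0.83·0.78) = 0.86
  Scale F (disc): 0.29 / √(0.76·0.78) = 0.38
  Scale C (disc): 0.24 / √(0.86·0.78) = 0.29
  Scale E (disc): 0.38 / √(0.80·0.78) = 0.48
Smallest convergent = 0.64. Discriminant values: 0.13, 0.12, 0.38, 0.29, 0.48; count ≥ 0.64 → 0.

0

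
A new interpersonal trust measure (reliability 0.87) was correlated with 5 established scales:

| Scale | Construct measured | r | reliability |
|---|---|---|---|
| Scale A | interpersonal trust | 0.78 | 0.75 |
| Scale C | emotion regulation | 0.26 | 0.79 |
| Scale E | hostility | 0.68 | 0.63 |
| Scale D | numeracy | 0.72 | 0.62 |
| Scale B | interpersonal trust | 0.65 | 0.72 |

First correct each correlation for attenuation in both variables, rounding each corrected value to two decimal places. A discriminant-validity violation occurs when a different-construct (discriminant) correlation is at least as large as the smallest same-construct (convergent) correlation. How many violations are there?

2

Disattenuated r (r / √(r_scale · r_new)):
  Scale A (conv): 0.78 / √(0.75·0.87) = 0.97
  Scale C (disc): 0.26 / √(0.79·0.87) = 0.31
  Scale E (disc): 0.68 / √(0.63·0.87) = 0.92
  Scale D (disc): 0.72 / √(0.62·0.87) = 0.98
  Scale B (conv): 0.65 / √(0.72·0.87) = 0.82
Smallest convergent = 0.82. Discriminant values: 0.31, 0.92, 0.98; count ≥ 0.82 → 2.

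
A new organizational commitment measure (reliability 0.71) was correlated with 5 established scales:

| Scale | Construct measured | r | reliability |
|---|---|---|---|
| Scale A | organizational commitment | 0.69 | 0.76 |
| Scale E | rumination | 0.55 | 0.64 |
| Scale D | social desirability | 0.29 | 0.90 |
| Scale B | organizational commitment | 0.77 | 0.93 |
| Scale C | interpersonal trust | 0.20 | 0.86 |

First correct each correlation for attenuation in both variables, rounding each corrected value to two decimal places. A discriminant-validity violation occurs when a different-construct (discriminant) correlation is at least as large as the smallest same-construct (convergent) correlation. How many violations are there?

Disattenuated r (r / √(r_scale · r_new)):
  Scale A (conv): 0.69 / √(0.76·0.71) = 0.94
  Scale E (disc): 0.55 / √(0.64·0.71) = 0.82
  Scale D (disc): 0.29 / √(0.90·0.71) = 0.36
  Scale B (conv): 0.77 / √(0.93·0.71) = 0.95
  Scale C (disc): 0.20 / √(0.86·0.71) = 0.26
Smallest convergent = 0.94. Discriminant values: 0.82, 0.36, 0.26; count ≥ 0.94 → 0.

0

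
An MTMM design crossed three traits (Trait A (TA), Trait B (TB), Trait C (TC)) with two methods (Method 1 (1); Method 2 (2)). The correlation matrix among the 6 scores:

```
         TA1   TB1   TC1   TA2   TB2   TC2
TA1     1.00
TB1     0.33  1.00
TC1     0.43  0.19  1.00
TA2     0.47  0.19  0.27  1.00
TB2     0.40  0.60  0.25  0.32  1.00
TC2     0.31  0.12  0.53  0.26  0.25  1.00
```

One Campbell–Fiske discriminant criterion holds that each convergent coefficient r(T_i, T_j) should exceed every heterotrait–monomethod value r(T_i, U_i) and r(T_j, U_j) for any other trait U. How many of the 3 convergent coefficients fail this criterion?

Checking each validity diagonal entry against its comparison values:
TA (methods 1·2): 0.47 vs {0.33, 0.32, 0.43, 0.26} → pass.
TB (methods 1·2): 0.60 vs {0.33, 0.32, 0.19, 0.25} → pass.
TC (methods 1·2): 0.53 vs {0.43, 0.26, 0.19, 0.25} → pass.
0 of 3 fail.

0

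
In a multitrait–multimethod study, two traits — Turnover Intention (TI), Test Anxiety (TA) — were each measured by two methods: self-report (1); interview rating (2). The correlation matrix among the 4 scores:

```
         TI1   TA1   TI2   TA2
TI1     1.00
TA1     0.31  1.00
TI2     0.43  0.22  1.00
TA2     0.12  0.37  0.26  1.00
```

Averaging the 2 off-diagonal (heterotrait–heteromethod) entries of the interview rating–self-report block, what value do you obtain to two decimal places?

0.17

HTHM values (method 2 × method 1): 0.22, 0.12; mean = 0.34/2 = 0.17.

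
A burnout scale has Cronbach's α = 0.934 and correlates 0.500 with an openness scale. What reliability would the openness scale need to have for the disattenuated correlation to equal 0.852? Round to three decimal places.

0.369

r_true = r_obs / √(r_xx · r_yy) ⇒ 0.852 = 0.500 / √(0.934 · r_yy).
√(0.934 · r_yy) = 0.500 / 0.852 = 0.5869; 0.934 · r_yy = 0.3445; r_yy = 0.3445 / 0.934 ≈ 0.369.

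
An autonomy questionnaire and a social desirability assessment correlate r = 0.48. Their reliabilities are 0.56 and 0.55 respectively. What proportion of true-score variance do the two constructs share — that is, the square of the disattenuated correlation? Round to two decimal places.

Disattenuated r = 0.48 / √(0.56 × 0.55) = 0.48 / 0.5550 = 0.8649.
Shared true-score variance = 0.8649² = 0.7481 ≈ 0.75.

0.75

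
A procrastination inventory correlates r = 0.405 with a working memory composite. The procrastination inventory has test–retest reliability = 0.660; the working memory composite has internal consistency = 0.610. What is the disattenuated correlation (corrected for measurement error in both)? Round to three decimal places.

0.638

r_true = r_obs / √(r_xx · r_yy) = 0.405 / √(0.660 × 0.610) = 0.405 / √0.402600 = 0.405 / 0.6345 ≈ 0.638.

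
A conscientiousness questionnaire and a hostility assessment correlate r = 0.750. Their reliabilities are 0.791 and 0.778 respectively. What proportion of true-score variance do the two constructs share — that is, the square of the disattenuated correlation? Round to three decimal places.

0.914

Disattenuated r = 0.750 / √(0.791 × 0.778) = 0.750 / 0.7845 = 0.9560.
Shared true-score variance = 0.9560² = 0.9139 ≈ 0.914.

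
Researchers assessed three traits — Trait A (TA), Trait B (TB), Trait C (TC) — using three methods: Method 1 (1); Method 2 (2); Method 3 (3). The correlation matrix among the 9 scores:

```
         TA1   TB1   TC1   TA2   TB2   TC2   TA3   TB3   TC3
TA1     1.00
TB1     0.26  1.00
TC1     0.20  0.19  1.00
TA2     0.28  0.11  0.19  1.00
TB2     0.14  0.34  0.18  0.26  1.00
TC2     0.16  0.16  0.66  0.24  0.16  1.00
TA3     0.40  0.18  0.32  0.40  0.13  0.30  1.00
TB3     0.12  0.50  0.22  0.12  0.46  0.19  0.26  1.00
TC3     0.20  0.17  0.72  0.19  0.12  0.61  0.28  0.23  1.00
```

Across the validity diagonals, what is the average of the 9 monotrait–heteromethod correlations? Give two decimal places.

Convergent values: 0.28, 0.40, 0.40, 0.34, 0.50, 0.46, 0.66, 0.72, 0.61; mean = 4.37/9 = 0.49.

0.49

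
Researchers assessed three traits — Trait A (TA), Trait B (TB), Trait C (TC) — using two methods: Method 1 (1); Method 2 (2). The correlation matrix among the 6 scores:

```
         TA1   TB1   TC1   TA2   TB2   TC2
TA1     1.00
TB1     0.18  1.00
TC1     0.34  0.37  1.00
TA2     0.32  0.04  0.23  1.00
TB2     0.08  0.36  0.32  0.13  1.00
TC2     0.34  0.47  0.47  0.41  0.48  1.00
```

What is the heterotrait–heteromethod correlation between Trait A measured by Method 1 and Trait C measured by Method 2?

0.34

Different traits and methods: r(TA1, TC2) = 0.34.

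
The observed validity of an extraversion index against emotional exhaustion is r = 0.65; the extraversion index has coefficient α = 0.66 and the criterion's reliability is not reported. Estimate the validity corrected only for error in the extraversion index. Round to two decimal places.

0.80

Single correction: r_c = r_obs / √r_xx = 0.65 / √0.66 = 0.65 / 0.8124 ≈ 0.80.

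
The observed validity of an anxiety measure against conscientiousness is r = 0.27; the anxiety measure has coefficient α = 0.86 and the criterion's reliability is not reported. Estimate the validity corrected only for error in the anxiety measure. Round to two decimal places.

0.29

Single correction: r_c = r_obs / √r_xx = 0.27 / √0.86 = 0.27 / 0.9274 ≈ 0.29.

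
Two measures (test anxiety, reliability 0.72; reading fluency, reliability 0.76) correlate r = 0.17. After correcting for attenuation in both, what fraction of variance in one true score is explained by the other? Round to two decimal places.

Disattenuated r = 0.17 / √(0.72 × 0.76) = 0.17 / 0.7397 = 0.2298.
Shared true-score variance = 0.2298² = 0.0528 ≈ 0.05.

0.05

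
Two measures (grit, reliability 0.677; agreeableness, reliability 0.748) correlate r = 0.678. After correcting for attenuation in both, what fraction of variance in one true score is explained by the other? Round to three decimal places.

Disattenuated r = 0.678 / √(0.677 × 0.748) = 0.678 / 0.7116 = 0.9528.
Shared true-score variance = 0.9528² = 0.9078 ≈ 0.908.

0.908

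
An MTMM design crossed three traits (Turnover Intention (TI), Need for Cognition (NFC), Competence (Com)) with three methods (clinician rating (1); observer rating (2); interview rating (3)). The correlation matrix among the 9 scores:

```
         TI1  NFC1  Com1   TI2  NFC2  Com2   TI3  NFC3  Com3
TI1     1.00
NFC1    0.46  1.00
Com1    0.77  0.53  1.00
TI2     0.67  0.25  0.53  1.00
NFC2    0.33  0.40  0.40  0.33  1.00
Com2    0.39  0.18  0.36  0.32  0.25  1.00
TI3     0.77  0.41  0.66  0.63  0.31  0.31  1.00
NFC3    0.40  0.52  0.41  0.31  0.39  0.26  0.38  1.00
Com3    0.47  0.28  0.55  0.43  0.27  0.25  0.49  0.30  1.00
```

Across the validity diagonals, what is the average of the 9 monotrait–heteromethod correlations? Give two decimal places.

0.50

Convergent values: 0.67, 0.77, 0.63, 0.40, 0.52, 0.39, 0.36, 0.55, 0.25; mean = 4.54/9 = 0.50.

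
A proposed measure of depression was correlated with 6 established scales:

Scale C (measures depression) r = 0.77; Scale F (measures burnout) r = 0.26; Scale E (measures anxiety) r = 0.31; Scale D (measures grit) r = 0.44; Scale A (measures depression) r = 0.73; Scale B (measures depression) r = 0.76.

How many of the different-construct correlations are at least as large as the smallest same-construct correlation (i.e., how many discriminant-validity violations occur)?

0

Convergent (same construct = depression): Scale C, Scale A, Scale B.
Smallest convergent = 0.73. Discriminant values: 0.26, 0.31, 0.44; count ≥ 0.73 → 0.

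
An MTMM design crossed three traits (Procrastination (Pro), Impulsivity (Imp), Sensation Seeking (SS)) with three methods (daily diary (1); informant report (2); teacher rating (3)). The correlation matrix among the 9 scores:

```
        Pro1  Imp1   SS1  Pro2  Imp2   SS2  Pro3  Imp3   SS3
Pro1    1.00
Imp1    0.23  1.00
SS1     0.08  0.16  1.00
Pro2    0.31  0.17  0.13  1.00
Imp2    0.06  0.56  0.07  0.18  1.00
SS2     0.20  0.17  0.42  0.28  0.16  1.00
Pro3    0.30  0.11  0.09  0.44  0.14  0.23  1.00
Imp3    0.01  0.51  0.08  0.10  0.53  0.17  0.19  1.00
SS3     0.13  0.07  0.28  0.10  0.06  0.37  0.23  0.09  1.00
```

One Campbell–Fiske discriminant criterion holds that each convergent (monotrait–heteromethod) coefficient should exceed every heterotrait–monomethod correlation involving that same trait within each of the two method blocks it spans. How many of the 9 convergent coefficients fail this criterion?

Each convergent coefficient versus the relevant comparison correlations:
Pro (methods 1·2): 0.31 vs {0.23, 0.18, 0.08, 0.28} → pass.
Pro (methods 1·3): 0.30 vs {0.23, 0.19, 0.08, 0.23} → pass.
Pro (methods 2·3): 0.44 vs {0.18, 0.19, 0.28, 0.23} → pass.
Imp (methods 1·2): 0.56 vs {0.23, 0.18, 0.16, 0.16} → pass.
Imp (methods 1·3): 0.51 vs {0.23, 0.19, 0.16, 0.09} → pass.
Imp (methods 2·3): 0.53 vs {0.18, 0.19, 0.16, 0.09} → pass.
SS (methods 1·2): 0.42 vs {0.08, 0.28, 0.16, 0.16} → pass.
SS (methods 1·3): 0.28 vs {0.08, 0.23, 0.16, 0.09} → pass.
SS (methods 2·3): 0.37 vs {0.28, 0.23, 0.16, 0.09} → pass.
0 of 9 fail.

0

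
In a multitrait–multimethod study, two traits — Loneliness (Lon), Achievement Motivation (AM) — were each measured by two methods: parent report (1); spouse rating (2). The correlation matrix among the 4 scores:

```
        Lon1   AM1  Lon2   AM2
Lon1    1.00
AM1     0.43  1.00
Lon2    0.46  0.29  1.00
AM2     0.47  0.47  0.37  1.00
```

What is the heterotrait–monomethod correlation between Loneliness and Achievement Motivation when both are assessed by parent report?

Different traits, same method: r(Lon1, AM1) = 0.43.

0.43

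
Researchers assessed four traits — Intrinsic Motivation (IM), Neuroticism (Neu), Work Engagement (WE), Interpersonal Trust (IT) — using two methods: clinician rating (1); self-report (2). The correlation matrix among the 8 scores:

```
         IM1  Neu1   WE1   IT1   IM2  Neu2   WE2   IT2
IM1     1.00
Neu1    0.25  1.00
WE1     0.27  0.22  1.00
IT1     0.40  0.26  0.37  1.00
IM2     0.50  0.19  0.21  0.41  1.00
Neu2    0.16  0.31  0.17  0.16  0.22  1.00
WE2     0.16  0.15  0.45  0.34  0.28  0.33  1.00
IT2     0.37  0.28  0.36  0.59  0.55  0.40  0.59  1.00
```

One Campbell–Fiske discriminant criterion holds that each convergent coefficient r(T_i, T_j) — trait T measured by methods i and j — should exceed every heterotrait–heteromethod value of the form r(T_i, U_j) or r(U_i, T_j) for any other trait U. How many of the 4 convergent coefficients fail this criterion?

0

Each convergent coefficient versus the relevant comparison correlations:
IM (methods 1·2): 0.50 vs {0.16, 0.19, 0.16, 0.21, 0.37, 0.41} → pass.
Neu (methods 1·2): 0.31 vs {0.19, 0.16, 0.15, 0.17, 0.28, 0.16} → pass.
WE (methods 1·2): 0.45 vs {0.21, 0.16, 0.17, 0.15, 0.36, 0.34} → pass.
IT (methods 1·2): 0.59 vs {0.41, 0.37, 0.16, 0.28, 0.34, 0.36} → pass.
0 of 4 fail.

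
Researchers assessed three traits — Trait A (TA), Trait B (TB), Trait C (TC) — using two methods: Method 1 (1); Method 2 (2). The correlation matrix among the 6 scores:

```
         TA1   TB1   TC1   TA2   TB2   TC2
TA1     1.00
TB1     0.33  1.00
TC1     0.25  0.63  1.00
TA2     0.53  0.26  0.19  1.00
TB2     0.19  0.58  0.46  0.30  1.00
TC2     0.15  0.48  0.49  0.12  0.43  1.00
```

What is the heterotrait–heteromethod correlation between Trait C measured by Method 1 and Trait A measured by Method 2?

Different traits and methods: r(TC1, TA2) = 0.19.

0.19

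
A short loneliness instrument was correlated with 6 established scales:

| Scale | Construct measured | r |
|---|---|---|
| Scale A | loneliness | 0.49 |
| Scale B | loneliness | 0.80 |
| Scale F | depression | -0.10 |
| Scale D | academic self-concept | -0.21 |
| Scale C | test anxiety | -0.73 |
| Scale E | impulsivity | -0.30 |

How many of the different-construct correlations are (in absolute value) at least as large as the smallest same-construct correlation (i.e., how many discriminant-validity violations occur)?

Convergent (same construct = loneliness): Scale A, Scale B.
Smallest convergent = 0.49. Discriminant |r|: 0.10, 0.21, 0.73, 0.30; count ≥ 0.49 → 1.

1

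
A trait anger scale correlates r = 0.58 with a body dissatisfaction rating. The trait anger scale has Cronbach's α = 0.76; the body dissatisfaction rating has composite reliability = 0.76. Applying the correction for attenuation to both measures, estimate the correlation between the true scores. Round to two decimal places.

r_true = r_obs / √(r_xx · r_yy) = 0.58 / √(0.76 × 0.76) = 0.58 / √0.5776 = 0.58 / 0.7600 ≈ 0.76.

0.76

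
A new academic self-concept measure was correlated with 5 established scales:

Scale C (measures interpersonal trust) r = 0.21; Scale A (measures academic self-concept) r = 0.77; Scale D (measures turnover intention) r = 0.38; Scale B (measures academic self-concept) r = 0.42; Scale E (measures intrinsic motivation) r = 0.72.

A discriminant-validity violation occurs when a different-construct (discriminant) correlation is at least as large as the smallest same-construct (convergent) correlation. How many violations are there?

1

Convergent (same construct = academic self-concept): Scale A, Scale B.
Smallest convergent = 0.42. Discriminant values: 0.21, 0.38, 0.72; count ≥ 0.42 → 1.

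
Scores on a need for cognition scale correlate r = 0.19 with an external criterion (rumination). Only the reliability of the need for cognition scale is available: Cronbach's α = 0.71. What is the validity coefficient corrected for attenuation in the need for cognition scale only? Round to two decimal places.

Single correction: r_c = r_obs / √r_xx = 0.19 / √0.71 = 0.19 / 0.8426 ≈ 0.23.

0.23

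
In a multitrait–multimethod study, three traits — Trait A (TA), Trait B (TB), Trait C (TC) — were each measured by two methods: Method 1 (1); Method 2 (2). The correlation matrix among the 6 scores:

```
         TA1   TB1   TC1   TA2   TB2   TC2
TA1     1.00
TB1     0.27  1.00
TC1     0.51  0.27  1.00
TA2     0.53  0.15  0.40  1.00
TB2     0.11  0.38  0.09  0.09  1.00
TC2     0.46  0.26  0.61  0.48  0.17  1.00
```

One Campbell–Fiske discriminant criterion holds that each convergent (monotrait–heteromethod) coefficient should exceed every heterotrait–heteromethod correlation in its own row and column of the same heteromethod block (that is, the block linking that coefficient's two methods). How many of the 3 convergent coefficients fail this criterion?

Each convergent coefficient versus the relevant comparison correlations:
TA (methods 1·2): 0.53 vs {0.11, 0.15, 0.46, 0.40} → pass.
TB (methods 1·2): 0.38 vs {0.15, 0.11, 0.26, 0.09} → pass.
TC (methods 1·2): 0.61 vs {0.40, 0.46, 0.09, 0.26} → pass.
0 of 3 fail.

0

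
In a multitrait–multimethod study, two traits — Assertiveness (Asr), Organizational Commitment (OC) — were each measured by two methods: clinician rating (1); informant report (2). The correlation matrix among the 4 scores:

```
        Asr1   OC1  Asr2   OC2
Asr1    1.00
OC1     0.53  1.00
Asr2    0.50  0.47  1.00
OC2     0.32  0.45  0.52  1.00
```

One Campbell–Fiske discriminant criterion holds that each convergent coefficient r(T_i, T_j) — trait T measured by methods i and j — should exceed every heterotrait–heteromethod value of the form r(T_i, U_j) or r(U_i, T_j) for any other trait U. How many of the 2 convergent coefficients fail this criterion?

Each convergent coefficient versus the relevant comparison correlations:
Asr (methods 1·2): 0.50 vs {0.32, 0.47} → pass.
OC (methods 1·2): 0.45 vs {0.47, 0.32} → fail.
1 of 2 fail.

1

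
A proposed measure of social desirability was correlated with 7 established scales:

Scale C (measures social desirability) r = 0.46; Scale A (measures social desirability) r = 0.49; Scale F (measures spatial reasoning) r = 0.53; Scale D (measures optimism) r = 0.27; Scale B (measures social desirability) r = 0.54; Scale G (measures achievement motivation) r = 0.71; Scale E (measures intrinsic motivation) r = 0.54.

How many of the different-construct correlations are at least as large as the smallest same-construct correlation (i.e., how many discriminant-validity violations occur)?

Convergent (same construct = social desirability): Scale C, Scale A, Scale B.
Smallest convergent = 0.46. Discriminant values: 0.53, 0.27, 0.71, 0.54; count ≥ 0.46 → 3.

3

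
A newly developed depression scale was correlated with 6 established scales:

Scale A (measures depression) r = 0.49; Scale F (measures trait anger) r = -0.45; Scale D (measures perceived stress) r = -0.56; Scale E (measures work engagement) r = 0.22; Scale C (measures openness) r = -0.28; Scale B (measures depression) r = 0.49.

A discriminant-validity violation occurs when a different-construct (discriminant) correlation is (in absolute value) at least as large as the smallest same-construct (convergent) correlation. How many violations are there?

1

Convergent (same construct = depression): Scale A, Scale B.
Smallest convergent = 0.49. Discriminant |r|: 0.45, 0.56, 0.22, 0.28; count ≥ 0.49 → 1.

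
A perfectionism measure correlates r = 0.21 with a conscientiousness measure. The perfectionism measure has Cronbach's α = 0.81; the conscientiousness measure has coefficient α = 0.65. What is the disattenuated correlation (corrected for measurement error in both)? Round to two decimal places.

0.29

r_true = r_obs / √(r_xx · r_yy) = 0.21 / √(0.81 × 0.65) = 0.21 / √0.5265 = 0.21 / 0.7256 ≈ 0.29.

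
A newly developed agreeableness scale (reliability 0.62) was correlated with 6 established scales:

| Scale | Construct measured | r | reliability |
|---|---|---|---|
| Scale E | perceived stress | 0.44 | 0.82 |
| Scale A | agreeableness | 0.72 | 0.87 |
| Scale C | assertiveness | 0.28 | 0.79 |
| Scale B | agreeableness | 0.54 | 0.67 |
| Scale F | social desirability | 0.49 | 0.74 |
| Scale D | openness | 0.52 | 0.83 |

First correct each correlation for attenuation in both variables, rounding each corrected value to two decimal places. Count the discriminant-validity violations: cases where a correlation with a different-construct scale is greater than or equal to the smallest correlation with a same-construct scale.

0

Disattenuated r (r / √(r_scale · r_new)):
  Scale E (disc): 0.44 / √(0.82·0.62) = 0.62
  Scale A (conv): 0.72 / √(0.87·0.62) = 0.98
  Scale C (disc): 0.28 / √(0.79·0.62) = 0.40
  Scale B (conv): 0.54 / √(0.67·0.62) = 0.84
  Scale F (disc): 0.49 / √(0.74·0.62) = 0.72
  Scale D (disc): 0.52 / √(0.83·0.62) = 0.72
Smallest convergent = 0.84. Discriminant values: 0.62, 0.40, 0.72, 0.72; count ≥ 0.84 → 0.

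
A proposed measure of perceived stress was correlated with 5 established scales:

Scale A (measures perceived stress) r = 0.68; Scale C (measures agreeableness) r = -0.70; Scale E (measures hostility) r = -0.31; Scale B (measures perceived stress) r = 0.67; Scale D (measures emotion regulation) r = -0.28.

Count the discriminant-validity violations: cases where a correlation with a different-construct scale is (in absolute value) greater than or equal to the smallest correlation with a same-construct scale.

1

Convergent (same construct = perceived stress): Scale A, Scale B.
Smallest convergent = 0.67. Discriminant |r|: 0.70, 0.31, 0.28; count ≥ 0.67 → 1.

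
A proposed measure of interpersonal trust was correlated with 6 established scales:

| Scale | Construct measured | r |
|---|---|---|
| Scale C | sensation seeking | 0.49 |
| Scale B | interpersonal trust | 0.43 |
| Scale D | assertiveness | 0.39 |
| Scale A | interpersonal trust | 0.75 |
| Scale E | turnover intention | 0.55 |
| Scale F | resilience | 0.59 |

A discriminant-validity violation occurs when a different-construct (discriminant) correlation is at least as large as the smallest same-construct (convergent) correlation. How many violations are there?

Convergent (same construct = interpersonal trust): Scale B, Scale A.
Smallest convergent = 0.43. Discriminant values: 0.49, 0.39, 0.55, 0.59; count ≥ 0.43 → 3.

3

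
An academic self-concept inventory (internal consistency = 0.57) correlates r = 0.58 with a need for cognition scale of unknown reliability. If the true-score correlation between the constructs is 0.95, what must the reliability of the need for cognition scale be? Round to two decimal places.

r_true = r_obs / √(r_xx · r_yy) ⇒ 0.95 = 0.58 / √(0.57 · r_yy).
√(0.57 · r_yy) = 0.58 / 0.95 = 0.6105; 0.57 · r_yy = 0.3727; r_yy = 0.3727 / 0.57 ≈ 0.65.

0.65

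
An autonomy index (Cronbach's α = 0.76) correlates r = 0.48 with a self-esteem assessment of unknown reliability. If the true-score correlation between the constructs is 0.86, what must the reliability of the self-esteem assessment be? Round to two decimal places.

0.41

r_true = r_obs / √(r_xx · r_yy) ⇒ 0.86 = 0.48 / √(0.76 · r_yy).
√(0.76 · r_yy) = 0.48 / 0.86 = 0.5581; 0.76 · r_yy = 0.3115; r_yy = 0.3115 / 0.76 ≈ 0.41.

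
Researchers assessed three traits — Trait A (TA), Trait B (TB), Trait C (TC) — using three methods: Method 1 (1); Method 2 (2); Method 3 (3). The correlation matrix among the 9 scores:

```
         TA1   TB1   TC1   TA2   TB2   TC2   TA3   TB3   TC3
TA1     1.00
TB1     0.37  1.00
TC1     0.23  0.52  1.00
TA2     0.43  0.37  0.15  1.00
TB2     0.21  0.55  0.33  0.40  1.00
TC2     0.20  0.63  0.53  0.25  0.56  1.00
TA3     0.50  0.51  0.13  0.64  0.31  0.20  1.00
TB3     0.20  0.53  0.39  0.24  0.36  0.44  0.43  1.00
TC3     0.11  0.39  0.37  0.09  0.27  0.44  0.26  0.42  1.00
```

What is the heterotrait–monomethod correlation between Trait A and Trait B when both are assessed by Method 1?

Different traits, same method: r(TA1, TB1) = 0.37.

0.37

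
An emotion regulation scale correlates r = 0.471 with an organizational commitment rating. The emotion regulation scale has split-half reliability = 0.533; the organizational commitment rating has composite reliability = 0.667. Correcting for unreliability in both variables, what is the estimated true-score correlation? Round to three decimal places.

0.790

r_true = r_obs / √(r_xx · r_yy) = 0.471 / √(0.533 × 0.667) = 0.471 / √0.355511 = 0.471 / 0.5962 ≈ 0.790.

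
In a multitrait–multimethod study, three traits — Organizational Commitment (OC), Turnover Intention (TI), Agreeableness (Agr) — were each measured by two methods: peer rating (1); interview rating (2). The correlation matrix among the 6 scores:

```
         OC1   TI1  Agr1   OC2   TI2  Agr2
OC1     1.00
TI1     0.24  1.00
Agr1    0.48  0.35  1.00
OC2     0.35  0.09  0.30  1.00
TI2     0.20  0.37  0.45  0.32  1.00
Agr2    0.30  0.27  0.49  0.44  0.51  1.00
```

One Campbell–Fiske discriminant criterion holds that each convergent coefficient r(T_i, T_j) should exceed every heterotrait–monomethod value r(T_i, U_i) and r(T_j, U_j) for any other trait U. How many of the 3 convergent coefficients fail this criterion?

3

Each convergent coefficient versus the relevant comparison correlations:
OC (methods 1·2): 0.35 vs {0.24, 0.32, 0.48, 0.44} → fail.
TI (methods 1·2): 0.37 vs {0.24, 0.32, 0.35, 0.51} → fail.
Agr (methods 1·2): 0.49 vs {0.48, 0.44, 0.35, 0.51} → fail.
3 of 3 fail.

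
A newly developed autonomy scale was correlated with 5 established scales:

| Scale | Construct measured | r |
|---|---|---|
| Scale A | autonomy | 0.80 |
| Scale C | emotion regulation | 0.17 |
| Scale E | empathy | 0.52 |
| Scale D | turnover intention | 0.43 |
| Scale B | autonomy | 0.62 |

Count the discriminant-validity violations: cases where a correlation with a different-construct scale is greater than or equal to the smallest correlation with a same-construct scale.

Convergent (same construct = autonomy): Scale A, Scale B.
Smallest convergent = 0.62. Discriminant values: 0.17, 0.52, 0.43; count ≥ 0.62 → 0.

0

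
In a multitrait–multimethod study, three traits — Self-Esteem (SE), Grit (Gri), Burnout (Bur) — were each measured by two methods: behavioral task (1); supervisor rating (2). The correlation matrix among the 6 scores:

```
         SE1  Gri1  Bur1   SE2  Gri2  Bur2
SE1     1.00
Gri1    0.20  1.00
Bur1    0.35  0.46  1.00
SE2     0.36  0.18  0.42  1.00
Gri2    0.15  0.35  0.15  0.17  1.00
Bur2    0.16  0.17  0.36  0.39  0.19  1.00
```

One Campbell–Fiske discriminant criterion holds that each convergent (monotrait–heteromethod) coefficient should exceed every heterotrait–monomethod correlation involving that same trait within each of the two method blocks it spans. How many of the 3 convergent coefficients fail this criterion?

Each convergent coefficient versus the relevant comparison correlations:
SE (methods 1·2): 0.36 vs {0.20, 0.17, 0.35, 0.39} → fail.
Gri (methods 1·2): 0.35 vs {0.20, 0.17, 0.46, 0.19} → fail.
Bur (methods 1·2): 0.36 vs {0.35, 0.39, 0.46, 0.19} → fail.
3 of 3 fail.

3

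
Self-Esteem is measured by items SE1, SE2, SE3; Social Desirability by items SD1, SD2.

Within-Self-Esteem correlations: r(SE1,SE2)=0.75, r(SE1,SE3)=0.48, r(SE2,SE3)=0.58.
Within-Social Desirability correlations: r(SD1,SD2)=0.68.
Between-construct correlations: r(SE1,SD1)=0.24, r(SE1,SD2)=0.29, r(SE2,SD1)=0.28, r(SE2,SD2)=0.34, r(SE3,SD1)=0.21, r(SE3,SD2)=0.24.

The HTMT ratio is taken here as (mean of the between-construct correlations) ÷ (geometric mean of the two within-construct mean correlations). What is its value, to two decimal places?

Mean heterotrait r = 1.60/6 = 0.2667.
Mean within-SE = 1.81/3 = 0.6033; mean within-SD = 0.68/1 = 0.6800.
Geometric mean = √(0.6033 × 0.6800) = 0.6405.
HTMT = 0.2667 / 0.6405 = 0.42.

0.42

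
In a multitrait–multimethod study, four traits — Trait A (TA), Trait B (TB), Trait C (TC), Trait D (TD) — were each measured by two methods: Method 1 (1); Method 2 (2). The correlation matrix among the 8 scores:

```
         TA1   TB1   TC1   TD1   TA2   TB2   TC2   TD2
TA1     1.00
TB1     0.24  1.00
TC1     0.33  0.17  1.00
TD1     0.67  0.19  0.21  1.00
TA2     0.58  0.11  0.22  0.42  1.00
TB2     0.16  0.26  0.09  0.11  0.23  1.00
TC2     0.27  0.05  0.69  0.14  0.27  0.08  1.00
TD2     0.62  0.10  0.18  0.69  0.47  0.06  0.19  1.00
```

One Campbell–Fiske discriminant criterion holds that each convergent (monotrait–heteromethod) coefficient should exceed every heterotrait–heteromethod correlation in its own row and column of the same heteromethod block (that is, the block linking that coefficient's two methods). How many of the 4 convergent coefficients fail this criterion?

Each convergent coefficient versus the relevant comparison correlations:
TA (methods 1·2): 0.58 vs {0.16, 0.11, 0.27, 0.22, 0.62, 0.42} → fail.
TB (methods 1·2): 0.26 vs {0.11, 0.16, 0.05, 0.09, 0.10, 0.11} → pass.
TC (methods 1·2): 0.69 vs {0.22, 0.27, 0.09, 0.05, 0.18, 0.14} → pass.
TD (methods 1·2): 0.69 vs {0.42, 0.62, 0.11, 0.10, 0.14, 0.18} → pass.
1 of 4 fail.

1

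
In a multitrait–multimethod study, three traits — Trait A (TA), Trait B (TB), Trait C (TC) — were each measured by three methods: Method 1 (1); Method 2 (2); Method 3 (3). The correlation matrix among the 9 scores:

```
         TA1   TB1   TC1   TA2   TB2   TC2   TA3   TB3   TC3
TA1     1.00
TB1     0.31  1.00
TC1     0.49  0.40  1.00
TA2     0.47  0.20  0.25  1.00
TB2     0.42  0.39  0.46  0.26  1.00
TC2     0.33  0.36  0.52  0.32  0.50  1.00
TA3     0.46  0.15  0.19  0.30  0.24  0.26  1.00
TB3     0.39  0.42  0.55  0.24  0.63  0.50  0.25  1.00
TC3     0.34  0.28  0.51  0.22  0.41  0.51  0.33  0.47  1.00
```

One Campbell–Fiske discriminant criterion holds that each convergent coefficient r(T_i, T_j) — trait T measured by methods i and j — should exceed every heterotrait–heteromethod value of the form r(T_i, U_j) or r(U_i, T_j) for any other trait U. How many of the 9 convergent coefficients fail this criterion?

Checking each validity diagonal entry against its comparison values:
TA (methods 1·2): 0.47 vs {0.42, 0.20, 0.33, 0.25} → pass.
TA (methods 1·3): 0.46 vs {0.39, 0.15, 0.34, 0.19} → pass.
TA (methods 2·3): 0.30 vs {0.24, 0.24, 0.22, 0.26} → pass.
TB (methods 1·2): 0.39 vs {0.20, 0.42, 0.36, 0.46} → fail.
TB (methods 1·3): 0.42 vs {0.15, 0.39, 0.28, 0.55} → fail.
TB (methods 2·3): 0.63 vs {0.24, 0.24, 0.41, 0.50} → pass.
TC (methods 1·2): 0.52 vs {0.25, 0.33, 0.46, 0.36} → pass.
TC (methods 1·3): 0.51 vs {0.19, 0.34, 0.55, 0.28} → fail.
TC (methods 2·3): 0.51 vs {0.26, 0.22, 0.50, 0.41} → pass.
3 of 9 fail.

3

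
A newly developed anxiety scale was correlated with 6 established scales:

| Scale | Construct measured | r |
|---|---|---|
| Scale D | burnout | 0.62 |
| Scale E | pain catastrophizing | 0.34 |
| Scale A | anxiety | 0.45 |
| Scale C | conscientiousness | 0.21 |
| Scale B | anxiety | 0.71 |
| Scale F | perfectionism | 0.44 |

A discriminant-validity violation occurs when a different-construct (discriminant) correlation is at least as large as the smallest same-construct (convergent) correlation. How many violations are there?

Convergent (same construct = anxiety): Scale A, Scale B.
Smallest convergent = 0.45. Discriminant values: 0.62, 0.34, 0.21, 0.44; count ≥ 0.45 → 1.

1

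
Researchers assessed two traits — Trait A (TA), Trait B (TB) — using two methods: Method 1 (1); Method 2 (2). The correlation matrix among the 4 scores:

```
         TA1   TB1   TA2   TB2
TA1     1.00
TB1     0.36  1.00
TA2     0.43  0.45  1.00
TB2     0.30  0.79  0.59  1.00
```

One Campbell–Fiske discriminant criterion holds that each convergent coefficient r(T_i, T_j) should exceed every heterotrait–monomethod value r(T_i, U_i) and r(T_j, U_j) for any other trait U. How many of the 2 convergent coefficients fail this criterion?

Checking each validity diagonal entry against its comparison values:
TA (methods 1·2): 0.43 vs {0.36, 0.59} → fail.
TB (methods 1·2): 0.79 vs {0.36, 0.59} → pass.
1 of 2 fail.

1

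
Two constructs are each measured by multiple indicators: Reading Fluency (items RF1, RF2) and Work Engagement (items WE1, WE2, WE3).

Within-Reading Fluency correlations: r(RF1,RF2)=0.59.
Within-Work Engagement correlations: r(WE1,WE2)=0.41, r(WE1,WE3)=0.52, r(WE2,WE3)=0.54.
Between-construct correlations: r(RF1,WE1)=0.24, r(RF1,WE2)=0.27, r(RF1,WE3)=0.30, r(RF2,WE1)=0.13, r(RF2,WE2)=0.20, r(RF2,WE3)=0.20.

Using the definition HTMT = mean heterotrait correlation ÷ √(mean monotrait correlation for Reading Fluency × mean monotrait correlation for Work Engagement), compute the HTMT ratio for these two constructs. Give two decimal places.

0.42

Mean heterotrait r = 1.34/6 = 0.2233.
Mean within-RF = 0.59/1 = 0.5900; mean within-WE = 1.47/3 = 0.4900.
Geometric mean = √(0.5900 × 0.4900) = 0.5377.
HTMT = 0.2233 / 0.5377 = 0.42.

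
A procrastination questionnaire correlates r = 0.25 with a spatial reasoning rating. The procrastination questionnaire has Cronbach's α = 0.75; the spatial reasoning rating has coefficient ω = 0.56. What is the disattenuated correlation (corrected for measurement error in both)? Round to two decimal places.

r_true = r_obs / √(r_xx · r_yy) = 0.25 / √(0.75 × 0.56) = 0.25 / √0.4200 = 0.25 / 0.6481 ≈ 0.39.

0.39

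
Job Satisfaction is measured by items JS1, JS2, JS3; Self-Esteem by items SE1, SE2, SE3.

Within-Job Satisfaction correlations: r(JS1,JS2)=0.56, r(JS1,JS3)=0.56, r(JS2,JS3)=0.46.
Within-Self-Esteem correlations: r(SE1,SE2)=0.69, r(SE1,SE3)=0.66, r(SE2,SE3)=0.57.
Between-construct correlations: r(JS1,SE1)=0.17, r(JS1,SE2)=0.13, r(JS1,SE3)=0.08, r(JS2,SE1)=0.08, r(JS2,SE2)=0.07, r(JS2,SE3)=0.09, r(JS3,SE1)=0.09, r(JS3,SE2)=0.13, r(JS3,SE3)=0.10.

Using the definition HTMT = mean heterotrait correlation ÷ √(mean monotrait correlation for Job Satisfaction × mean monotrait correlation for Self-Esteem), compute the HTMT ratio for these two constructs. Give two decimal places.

0.18

Between-construct mean = 0.94/9 = 0.1044.
Mean within-JS = 1.58/3 = 0.5267; mean within-SE = 1.92/3 = 0.6400.
Geometric mean = √(0.5267 × 0.6400) = 0.5806.
HTMT = 0.1044 / 0.5806 = 0.18.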